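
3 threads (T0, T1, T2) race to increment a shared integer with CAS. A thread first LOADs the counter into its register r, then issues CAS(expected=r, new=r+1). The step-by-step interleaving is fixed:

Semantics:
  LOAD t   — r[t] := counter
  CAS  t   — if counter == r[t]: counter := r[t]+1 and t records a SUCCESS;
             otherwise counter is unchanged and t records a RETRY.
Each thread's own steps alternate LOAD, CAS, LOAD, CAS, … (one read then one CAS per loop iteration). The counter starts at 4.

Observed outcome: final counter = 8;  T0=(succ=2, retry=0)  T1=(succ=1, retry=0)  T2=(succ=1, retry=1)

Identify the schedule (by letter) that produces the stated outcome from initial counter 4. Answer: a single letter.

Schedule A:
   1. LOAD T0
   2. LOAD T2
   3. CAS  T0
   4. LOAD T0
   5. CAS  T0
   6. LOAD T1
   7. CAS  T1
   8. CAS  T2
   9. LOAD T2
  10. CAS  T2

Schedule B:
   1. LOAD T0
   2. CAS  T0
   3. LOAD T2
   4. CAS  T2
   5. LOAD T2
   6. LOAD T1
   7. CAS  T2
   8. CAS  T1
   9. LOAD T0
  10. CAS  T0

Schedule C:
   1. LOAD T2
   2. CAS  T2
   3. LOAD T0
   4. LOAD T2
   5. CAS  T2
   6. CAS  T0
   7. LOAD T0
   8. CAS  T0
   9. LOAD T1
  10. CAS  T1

A

Tracing schedule A:
1. LOAD T0 → mem=4 r[T0]=4 [LOAD]
2. LOAD T2 → mem=4 r[T2]=4 [LOAD]
3. CAS T0 → mem=5 r[T0]=4 [OK]
4. LOAD T0 → mem=5 r[T0]=5 [LOAD]
5. CAS T0 → mem=6 r[T0]=5 [OK]
6. LOAD T1 → mem=6 r[T1]=6 [LOAD]
7. CAS T1 → mem=7 r[T1]=6 [OK]
8. CAS T2 → mem=7 r[T2]=4 [RETRY]
9. LOAD T2 → mem=7 r[T2]=7 [LOAD]
10. CAS T2 → mem=8 r[T2]=7 [OK]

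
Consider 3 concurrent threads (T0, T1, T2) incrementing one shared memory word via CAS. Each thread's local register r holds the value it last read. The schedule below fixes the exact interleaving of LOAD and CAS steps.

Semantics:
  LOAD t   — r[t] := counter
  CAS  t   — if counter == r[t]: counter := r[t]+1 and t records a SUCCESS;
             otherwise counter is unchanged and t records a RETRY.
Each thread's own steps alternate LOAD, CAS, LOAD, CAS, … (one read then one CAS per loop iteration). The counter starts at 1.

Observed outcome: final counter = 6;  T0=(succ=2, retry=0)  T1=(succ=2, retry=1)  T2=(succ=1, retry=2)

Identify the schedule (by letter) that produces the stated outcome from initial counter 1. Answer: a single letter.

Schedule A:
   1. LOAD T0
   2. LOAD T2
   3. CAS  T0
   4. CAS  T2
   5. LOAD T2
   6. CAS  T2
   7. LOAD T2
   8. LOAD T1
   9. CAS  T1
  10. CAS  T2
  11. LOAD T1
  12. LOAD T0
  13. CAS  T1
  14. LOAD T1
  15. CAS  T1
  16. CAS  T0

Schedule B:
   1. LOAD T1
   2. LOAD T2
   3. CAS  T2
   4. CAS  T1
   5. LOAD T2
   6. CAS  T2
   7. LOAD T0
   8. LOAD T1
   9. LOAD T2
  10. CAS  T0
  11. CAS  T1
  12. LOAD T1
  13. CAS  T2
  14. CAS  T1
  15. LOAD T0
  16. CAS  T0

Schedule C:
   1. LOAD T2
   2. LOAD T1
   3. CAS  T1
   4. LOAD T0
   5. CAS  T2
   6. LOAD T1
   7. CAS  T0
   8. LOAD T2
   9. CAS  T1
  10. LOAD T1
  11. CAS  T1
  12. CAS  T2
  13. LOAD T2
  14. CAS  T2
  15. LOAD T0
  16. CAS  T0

C

Simulating candidate C:
#1 T2 reads 1
#2 T1 reads 1
#3 T1 CAS(1→2) writes; counter now 2
#4 T0 reads 2
#5 T2 CAS(1→2) fails; counter now 2
#6 T1 reads 2
#7 T0 CAS(2→3) writes; counter now 3
#8 T2 reads 3
#9 T1 CAS(2→3) fails; counter now 3
#10 T1 reads 3
#11 T1 CAS(3→4) writes; counter now 4
#12 T2 CAS(3→4) fails; counter now 4
#13 T2 reads 4
#14 T2 CAS(4→5) writes; counter now 5
#15 T0 reads 5
#16 T0 CAS(5→6) writes; counter now 6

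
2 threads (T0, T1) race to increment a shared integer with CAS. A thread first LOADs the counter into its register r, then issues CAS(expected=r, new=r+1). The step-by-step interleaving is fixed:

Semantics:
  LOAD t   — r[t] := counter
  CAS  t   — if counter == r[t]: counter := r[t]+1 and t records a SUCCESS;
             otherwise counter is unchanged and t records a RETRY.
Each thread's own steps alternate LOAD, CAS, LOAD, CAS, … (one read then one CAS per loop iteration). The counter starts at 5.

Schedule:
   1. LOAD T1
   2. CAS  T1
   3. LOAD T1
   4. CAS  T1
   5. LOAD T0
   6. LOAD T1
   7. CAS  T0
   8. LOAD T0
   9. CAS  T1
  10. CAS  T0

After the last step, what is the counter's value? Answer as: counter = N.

counter = 9

1. LOAD T1 → mem=5 r[T1]=5 [LOAD]
2. CAS T1 → mem=6 r[T1]=5 [OK]
3. LOAD T1 → mem=6 r[T1]=6 [LOAD]
4. CAS T1 → mem=7 r[T1]=6 [OK]
5. LOAD T0 → mem=7 r[T0]=7 [LOAD]
6. LOAD T1 → mem=7 r[T1]=7 [LOAD]
7. CAS T0 → mem=8 r[T0]=7 [OK]
8. LOAD T0 → mem=8 r[T0]=8 [LOAD]
9. CAS T1 → mem=8 r[T1]=7 [RETRY]
10. CAS T0 → mem=9 r[T0]=8 [OK]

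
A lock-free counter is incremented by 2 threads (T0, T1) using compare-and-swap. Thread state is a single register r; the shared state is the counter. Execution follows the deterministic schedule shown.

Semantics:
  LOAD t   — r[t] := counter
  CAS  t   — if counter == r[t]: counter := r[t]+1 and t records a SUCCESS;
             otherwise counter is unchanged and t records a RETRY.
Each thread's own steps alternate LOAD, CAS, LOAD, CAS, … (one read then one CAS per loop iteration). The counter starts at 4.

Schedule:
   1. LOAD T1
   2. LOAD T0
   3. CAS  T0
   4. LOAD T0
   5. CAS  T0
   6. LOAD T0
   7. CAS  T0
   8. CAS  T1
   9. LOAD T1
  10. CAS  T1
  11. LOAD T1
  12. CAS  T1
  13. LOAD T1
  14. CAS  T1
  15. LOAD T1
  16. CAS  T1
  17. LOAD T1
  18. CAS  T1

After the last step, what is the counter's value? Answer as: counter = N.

counter = 12

   1) LOAD T1:  M=4  r_T1=4
   2) LOAD T0:  M=4  r_T0=4
   3) CAS  T0:  M=5  r_T0=4 ✓
   4) LOAD T0:  M=5  r_T0=5
   5) CAS  T0:  M=6  r_T0=5 ✓
   6) LOAD T0:  M=6  r_T0=6
   7) CAS  T0:  M=7  r_T0=6 ✓
   8) CAS  T1:  M=7  r_T1=4 ✗
   9) LOAD T1:  M=7  r_T1=7
  10) CAS  T1:  M=8  r_T1=7 ✓
  11) LOAD T1:  M=8  r_T1=8
  12) CAS  T1:  M=9  r_T1=8 ✓
  13) LOAD T1:  M=9  r_T1=9
  14) CAS  T1:  M=10  r_T1=9 ✓
  15) LOAD T1:  M=10  r_T1=10
  16) CAS  T1:  M=11  r_T1=10 ✓
  17) LOAD T1:  M=11  r_T1=11
  18) CAS  T1:  M=12  r_T1=11 ✓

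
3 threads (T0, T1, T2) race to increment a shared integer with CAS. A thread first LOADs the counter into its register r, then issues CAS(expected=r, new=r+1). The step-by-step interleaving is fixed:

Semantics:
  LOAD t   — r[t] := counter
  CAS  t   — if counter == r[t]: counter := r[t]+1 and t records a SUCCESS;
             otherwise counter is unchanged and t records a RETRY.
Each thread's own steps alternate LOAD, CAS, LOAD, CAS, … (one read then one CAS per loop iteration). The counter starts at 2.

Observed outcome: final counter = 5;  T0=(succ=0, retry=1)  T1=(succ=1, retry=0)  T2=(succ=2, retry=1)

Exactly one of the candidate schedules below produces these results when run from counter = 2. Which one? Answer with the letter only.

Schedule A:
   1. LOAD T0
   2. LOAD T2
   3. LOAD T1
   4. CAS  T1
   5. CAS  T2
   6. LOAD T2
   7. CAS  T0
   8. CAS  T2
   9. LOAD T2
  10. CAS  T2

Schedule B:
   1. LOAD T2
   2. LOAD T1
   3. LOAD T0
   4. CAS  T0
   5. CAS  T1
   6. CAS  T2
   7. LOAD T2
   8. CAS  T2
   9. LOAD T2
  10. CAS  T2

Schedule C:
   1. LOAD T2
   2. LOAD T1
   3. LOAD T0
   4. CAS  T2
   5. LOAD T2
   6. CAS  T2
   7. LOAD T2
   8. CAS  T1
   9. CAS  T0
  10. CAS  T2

A

Run A:
step 1: T0 LOAD ⇒ load; ctr=2 reg=2
step 2: T2 LOAD ⇒ load; ctr=2 reg=2
step 3: T1 LOAD ⇒ load; ctr=2 reg=2
step 4: T1 CAS ⇒ ok; ctr=3 reg=2
step 5: T2 CAS ⇒ retry; ctr=3 reg=2
step 6: T2 LOAD ⇒ load; ctr=3 reg=3
step 7: T0 CAS ⇒ retry; ctr=3 reg=2
step 8: T2 CAS ⇒ ok; ctr=4 reg=3
step 9: T2 LOAD ⇒ load; ctr=4 reg=4
step 10: T2 CAS ⇒ ok; ctr=5 reg=4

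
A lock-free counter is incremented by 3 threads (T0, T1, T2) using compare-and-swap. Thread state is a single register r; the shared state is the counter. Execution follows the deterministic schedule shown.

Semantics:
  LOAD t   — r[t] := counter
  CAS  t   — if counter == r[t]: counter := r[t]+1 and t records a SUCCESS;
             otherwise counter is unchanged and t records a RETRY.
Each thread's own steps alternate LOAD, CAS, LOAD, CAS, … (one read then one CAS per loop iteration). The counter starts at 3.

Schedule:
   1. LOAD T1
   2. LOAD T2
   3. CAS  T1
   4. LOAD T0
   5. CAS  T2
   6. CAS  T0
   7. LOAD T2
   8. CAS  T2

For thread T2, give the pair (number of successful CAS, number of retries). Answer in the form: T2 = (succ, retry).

   1) LOAD T1:  M=3  r_T1=3
   2) LOAD T2:  M=3  r_T2=3
   3) CAS  T1:  M=4  r_T1=3 ✓
   4) LOAD T0:  M=4  r_T0=4
   5) CAS  T2:  M=4  r_T2=3 ✗
   6) CAS  T0:  M=5  r_T0=4 ✓
   7) LOAD T2:  M=5  r_T2=5
   8) CAS  T2:  M=6  r_T2=5 ✓

T2 = (1, 1)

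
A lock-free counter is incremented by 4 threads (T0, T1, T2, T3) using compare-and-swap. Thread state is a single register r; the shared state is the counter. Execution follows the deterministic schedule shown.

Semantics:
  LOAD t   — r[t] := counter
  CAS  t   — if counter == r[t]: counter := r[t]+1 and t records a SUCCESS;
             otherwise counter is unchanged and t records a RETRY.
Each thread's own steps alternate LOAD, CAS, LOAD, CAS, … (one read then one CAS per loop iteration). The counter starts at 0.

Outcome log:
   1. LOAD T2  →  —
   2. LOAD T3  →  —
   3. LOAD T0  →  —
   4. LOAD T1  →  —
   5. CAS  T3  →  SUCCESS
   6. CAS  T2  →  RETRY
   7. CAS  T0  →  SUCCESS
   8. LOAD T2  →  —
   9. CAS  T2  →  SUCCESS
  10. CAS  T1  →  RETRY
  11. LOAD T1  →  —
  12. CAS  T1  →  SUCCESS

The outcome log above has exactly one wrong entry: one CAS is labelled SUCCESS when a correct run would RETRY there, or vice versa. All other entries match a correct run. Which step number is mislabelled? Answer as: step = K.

Reference trace:
step 1: T2 LOAD ⇒ load; ctr=0 reg=0
step 2: T3 LOAD ⇒ load; ctr=0 reg=0
step 3: T0 LOAD ⇒ load; ctr=0 reg=0
step 4: T1 LOAD ⇒ load; ctr=0 reg=0
step 5: T3 CAS ⇒ ok; ctr=1 reg=0
step 6: T2 CAS ⇒ retry; ctr=1 reg=0
step 7: T0 CAS ⇒ retry; ctr=1 reg=0
step 8: T2 LOAD ⇒ load; ctr=1 reg=1
step 9: T2 CAS ⇒ ok; ctr=2 reg=1
step 10: T1 CAS ⇒ retry; ctr=2 reg=0
step 11: T1 LOAD ⇒ load; ctr=2 reg=2
step 12: T1 CAS ⇒ ok; ctr=3 reg=2
Mismatch at 7.

step = 7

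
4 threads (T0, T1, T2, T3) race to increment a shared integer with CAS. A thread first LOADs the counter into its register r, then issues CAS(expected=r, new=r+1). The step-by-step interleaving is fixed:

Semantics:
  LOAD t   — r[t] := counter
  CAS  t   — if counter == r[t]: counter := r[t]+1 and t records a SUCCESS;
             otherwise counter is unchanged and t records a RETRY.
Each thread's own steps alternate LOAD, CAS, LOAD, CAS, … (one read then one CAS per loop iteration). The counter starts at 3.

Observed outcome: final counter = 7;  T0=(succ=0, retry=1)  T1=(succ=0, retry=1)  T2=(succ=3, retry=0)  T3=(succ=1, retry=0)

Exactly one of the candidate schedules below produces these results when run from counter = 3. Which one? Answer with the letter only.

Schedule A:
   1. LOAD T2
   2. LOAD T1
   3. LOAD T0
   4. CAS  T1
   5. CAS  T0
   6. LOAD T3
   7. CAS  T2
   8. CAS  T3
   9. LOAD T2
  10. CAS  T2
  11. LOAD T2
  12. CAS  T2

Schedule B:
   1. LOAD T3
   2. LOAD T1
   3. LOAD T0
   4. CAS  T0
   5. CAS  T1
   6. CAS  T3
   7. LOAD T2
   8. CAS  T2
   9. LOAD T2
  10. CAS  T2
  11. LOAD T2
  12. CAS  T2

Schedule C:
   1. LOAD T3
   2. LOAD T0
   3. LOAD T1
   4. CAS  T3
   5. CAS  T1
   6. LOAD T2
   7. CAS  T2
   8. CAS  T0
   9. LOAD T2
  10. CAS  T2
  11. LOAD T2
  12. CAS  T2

Simulating candidate C:
step 1: T3 LOAD ⇒ load; ctr=3 reg=3
step 2: T0 LOAD ⇒ load; ctr=3 reg=3
step 3: T1 LOAD ⇒ load; ctr=3 reg=3
step 4: T3 CAS ⇒ ok; ctr=4 reg=3
step 5: T1 CAS ⇒ retry; ctr=4 reg=3
step 6: T2 LOAD ⇒ load; ctr=4 reg=4
step 7: T2 CAS ⇒ ok; ctr=5 reg=4
step 8: T0 CAS ⇒ retry; ctr=5 reg=3
step 9: T2 LOAD ⇒ load; ctr=5 reg=5
step 10: T2 CAS ⇒ ok; ctr=6 reg=5
step 11: T2 LOAD ⇒ load; ctr=6 reg=6
step 12: T2 CAS ⇒ ok; ctr=7 reg=6

C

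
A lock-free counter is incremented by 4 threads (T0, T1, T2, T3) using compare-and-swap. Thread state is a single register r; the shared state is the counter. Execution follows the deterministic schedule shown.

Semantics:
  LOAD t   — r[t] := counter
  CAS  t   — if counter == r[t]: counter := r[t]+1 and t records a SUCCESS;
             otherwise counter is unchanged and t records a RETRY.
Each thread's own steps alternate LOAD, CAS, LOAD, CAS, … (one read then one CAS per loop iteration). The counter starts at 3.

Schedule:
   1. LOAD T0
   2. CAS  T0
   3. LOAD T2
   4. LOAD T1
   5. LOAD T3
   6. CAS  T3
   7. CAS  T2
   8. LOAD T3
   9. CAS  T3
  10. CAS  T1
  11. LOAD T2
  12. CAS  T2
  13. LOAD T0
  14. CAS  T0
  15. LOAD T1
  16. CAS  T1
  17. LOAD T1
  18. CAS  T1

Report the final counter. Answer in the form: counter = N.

step 1: T0 LOAD ⇒ load; ctr=3 reg=3
step 2: T0 CAS ⇒ ok; ctr=4 reg=3
step 3: T2 LOAD ⇒ load; ctr=4 reg=4
step 4: T1 LOAD ⇒ load; ctr=4 reg=4
step 5: T3 LOAD ⇒ load; ctr=4 reg=4
step 6: T3 CAS ⇒ ok; ctr=5 reg=4
step 7: T2 CAS ⇒ retry; ctr=5 reg=4
step 8: T3 LOAD ⇒ load; ctr=5 reg=5
step 9: T3 CAS ⇒ ok; ctr=6 reg=5
step 10: T1 CAS ⇒ retry; ctr=6 reg=4
step 11: T2 LOAD ⇒ load; ctr=6 reg=6
step 12: T2 CAS ⇒ ok; ctr=7 reg=6
step 13: T0 LOAD ⇒ load; ctr=7 reg=7
step 14: T0 CAS ⇒ ok; ctr=8 reg=7
step 15: T1 LOAD ⇒ load; ctr=8 reg=8
step 16: T1 CAS ⇒ ok; ctr=9 reg=8
step 17: T1 LOAD ⇒ load; ctr=9 reg=9
step 18: T1 CAS ⇒ ok; ctr=10 reg=9

counter = 10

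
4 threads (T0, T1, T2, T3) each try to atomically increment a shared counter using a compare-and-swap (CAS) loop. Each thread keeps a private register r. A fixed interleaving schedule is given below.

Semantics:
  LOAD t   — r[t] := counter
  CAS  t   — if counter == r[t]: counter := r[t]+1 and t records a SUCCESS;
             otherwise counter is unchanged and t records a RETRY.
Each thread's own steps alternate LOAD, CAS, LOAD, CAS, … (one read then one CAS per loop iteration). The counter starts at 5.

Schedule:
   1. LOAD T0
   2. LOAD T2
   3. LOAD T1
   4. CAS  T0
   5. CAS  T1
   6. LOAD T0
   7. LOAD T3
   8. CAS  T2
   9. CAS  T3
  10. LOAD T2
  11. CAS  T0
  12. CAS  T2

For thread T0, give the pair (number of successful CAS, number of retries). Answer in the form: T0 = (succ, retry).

   1) LOAD T0:  M=5  r_T0=5
   2) LOAD T2:  M=5  r_T2=5
   3) LOAD T1:  M=5  r_T1=5
   4) CAS  T0:  M=6  r_T0=5 ✓
   5) CAS  T1:  M=6  r_T1=5 ✗
   6) LOAD T0:  M=6  r_T0=6
   7) LOAD T3:  M=6  r_T3=6
   8) CAS  T2:  M=6  r_T2=5 ✗
   9) CAS  T3:  M=7  r_T3=6 ✓
  10) LOAD T2:  M=7  r_T2=7
  11) CAS  T0:  M=7  r_T0=6 ✗
  12) CAS  T2:  M=8  r_T2=7 ✓

T0 = (1, 1)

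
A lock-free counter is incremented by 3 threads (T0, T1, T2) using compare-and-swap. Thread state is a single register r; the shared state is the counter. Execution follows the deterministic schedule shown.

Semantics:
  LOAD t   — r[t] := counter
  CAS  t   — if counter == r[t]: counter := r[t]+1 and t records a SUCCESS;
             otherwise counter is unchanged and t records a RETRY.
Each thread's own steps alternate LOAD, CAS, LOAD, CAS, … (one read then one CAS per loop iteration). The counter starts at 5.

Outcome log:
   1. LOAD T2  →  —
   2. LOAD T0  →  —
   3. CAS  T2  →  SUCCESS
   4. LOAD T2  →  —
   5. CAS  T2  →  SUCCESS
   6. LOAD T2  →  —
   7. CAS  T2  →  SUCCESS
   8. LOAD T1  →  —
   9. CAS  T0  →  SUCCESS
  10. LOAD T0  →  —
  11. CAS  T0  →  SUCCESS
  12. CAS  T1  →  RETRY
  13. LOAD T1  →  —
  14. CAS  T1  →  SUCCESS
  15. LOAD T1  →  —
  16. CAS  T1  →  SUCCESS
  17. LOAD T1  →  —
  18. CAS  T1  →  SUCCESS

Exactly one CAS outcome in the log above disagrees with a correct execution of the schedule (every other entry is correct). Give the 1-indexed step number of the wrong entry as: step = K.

Reference trace:
1. LOAD T2 → mem=5 r[T2]=5 [LOAD]
2. LOAD T0 → mem=5 r[T0]=5 [LOAD]
3. CAS T2 → mem=6 r[T2]=5 [OK]
4. LOAD T2 → mem=6 r[T2]=6 [LOAD]
5. CAS T2 → mem=7 r[T2]=6 [OK]
6. LOAD T2 → mem=7 r[T2]=7 [LOAD]
7. CAS T2 → mem=8 r[T2]=7 [OK]
8. LOAD T1 → mem=8 r[T1]=8 [LOAD]
9. CAS T0 → mem=8 r[T0]=5 [RETRY]
10. LOAD T0 → mem=8 r[T0]=8 [LOAD]
11. CAS T0 → mem=9 r[T0]=8 [OK]
12. CAS T1 → mem=9 r[T1]=8 [RETRY]
13. LOAD T1 → mem=9 r[T1]=9 [LOAD]
14. CAS T1 → mem=10 r[T1]=9 [OK]
15. LOAD T1 → mem=10 r[T1]=10 [LOAD]
16. CAS T1 → mem=11 r[T1]=10 [OK]
17. LOAD T1 → mem=11 r[T1]=11 [LOAD]
18. CAS T1 → mem=12 r[T1]=11 [OK]
Log disagrees first at step 9.

step = 9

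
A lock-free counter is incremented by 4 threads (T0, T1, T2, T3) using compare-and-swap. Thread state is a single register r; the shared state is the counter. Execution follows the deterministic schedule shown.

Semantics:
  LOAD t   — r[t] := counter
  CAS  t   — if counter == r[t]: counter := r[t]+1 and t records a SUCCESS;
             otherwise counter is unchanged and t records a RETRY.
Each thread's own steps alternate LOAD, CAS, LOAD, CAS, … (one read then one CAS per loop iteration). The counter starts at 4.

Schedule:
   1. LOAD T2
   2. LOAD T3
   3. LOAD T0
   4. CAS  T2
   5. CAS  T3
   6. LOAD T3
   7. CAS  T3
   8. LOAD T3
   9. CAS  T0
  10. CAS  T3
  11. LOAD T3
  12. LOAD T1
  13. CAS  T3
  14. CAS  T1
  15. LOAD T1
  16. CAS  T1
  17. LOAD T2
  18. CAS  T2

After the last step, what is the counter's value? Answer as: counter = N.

step 1: T2 LOAD ⇒ load; ctr=4 reg=4
step 2: T3 LOAD ⇒ load; ctr=4 reg=4
step 3: T0 LOAD ⇒ load; ctr=4 reg=4
step 4: T2 CAS ⇒ ok; ctr=5 reg=4
step 5: T3 CAS ⇒ retry; ctr=5 reg=4
step 6: T3 LOAD ⇒ load; ctr=5 reg=5
step 7: T3 CAS ⇒ ok; ctr=6 reg=5
step 8: T3 LOAD ⇒ load; ctr=6 reg=6
step 9: T0 CAS ⇒ retry; ctr=6 reg=4
step 10: T3 CAS ⇒ ok; ctr=7 reg=6
step 11: T3 LOAD ⇒ load; ctr=7 reg=7
step 12: T1 LOAD ⇒ load; ctr=7 reg=7
step 13: T3 CAS ⇒ ok; ctr=8 reg=7
step 14: T1 CAS ⇒ retry; ctr=8 reg=7
step 15: T1 LOAD ⇒ load; ctr=8 reg=8
step 16: T1 CAS ⇒ ok; ctr=9 reg=8
step 17: T2 LOAD ⇒ load; ctr=9 reg=9
step 18: T2 CAS ⇒ ok; ctr=10 reg=9

counter = 10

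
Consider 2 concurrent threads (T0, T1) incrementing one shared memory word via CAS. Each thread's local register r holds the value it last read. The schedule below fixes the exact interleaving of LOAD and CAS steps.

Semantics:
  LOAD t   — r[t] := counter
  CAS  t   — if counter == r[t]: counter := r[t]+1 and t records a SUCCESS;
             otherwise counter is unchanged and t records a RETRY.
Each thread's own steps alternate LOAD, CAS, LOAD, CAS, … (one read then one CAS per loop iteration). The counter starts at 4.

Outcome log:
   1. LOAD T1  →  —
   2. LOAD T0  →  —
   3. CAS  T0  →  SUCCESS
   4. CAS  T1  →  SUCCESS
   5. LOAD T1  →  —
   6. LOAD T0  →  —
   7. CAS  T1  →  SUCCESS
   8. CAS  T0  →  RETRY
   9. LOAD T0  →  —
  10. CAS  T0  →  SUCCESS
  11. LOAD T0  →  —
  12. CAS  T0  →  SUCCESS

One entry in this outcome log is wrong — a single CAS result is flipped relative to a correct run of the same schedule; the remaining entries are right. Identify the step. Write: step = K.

step = 4

Reference trace:
#1 T1 reads 4
#2 T0 reads 4
#3 T0 CAS(4→5) writes; counter now 5
#4 T1 CAS(4→5) fails; counter now 5
#5 T1 reads 5
#6 T0 reads 5
#7 T1 CAS(5→6) writes; counter now 6
#8 T0 CAS(5→6) fails; counter now 6
#9 T0 reads 6
#10 T0 CAS(6→7) writes; counter now 7
#11 T0 reads 7
#12 T0 CAS(7→8) writes; counter now 8
Mismatch at 4.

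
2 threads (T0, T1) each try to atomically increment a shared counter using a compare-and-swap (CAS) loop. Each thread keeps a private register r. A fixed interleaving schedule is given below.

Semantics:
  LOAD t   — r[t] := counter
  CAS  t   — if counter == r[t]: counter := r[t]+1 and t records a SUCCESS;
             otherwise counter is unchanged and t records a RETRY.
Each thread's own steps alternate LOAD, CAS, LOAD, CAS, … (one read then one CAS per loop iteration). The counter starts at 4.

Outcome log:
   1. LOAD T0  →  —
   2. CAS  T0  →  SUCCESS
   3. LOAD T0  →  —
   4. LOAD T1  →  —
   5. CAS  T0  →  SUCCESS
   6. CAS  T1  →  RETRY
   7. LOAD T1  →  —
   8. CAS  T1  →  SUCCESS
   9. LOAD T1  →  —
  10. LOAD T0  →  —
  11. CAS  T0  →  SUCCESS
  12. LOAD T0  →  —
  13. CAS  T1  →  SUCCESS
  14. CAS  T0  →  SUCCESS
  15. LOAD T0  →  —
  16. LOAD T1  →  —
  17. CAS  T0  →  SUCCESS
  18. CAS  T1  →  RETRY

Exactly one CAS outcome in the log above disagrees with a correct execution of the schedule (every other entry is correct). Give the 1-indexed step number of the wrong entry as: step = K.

step = 13

Reference trace:
step 1: T0 LOAD ⇒ load; ctr=4 reg=4
step 2: T0 CAS ⇒ ok; ctr=5 reg=4
step 3: T0 LOAD ⇒ load; ctr=5 reg=5
step 4: T1 LOAD ⇒ load; ctr=5 reg=5
step 5: T0 CAS ⇒ ok; ctr=6 reg=5
step 6: T1 CAS ⇒ retry; ctr=6 reg=5
step 7: T1 LOAD ⇒ load; ctr=6 reg=6
step 8: T1 CAS ⇒ ok; ctr=7 reg=6
step 9: T1 LOAD ⇒ load; ctr=7 reg=7
step 10: T0 LOAD ⇒ load; ctr=7 reg=7
step 11: T0 CAS ⇒ ok; ctr=8 reg=7
step 12: T0 LOAD ⇒ load; ctr=8 reg=8
step 13: T1 CAS ⇒ retry; ctr=8 reg=7
step 14: T0 CAS ⇒ ok; ctr=9 reg=8
step 15: T0 LOAD ⇒ load; ctr=9 reg=9
step 16: T1 LOAD ⇒ load; ctr=9 reg=9
step 17: T0 CAS ⇒ ok; ctr=10 reg=9
step 18: T1 CAS ⇒ retry; ctr=10 reg=9
Mismatch at 13.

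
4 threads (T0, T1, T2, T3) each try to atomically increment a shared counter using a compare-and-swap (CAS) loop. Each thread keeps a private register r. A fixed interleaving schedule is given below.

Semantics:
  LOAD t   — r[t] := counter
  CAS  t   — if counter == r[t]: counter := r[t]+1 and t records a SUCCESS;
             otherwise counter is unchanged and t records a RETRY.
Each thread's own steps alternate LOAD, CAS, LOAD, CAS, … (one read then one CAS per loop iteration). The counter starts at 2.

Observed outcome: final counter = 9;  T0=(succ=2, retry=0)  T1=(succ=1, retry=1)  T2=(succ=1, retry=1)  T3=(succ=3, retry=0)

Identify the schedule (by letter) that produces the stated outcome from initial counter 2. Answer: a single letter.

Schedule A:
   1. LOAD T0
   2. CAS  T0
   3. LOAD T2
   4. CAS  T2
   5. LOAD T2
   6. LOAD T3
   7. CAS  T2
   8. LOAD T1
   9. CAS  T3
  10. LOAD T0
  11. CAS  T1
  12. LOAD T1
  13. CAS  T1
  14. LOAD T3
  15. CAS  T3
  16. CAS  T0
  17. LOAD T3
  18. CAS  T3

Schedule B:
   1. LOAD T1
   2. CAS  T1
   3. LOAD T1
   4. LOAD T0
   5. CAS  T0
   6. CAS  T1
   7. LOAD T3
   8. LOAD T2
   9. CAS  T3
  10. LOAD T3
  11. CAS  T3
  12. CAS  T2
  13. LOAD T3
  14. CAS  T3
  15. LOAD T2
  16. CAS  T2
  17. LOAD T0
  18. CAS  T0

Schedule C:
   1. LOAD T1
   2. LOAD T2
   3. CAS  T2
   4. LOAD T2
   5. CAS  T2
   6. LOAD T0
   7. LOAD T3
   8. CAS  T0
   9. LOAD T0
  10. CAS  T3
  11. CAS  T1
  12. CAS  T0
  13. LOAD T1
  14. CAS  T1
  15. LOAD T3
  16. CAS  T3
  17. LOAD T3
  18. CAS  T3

Simulating candidate B:
step 1: T1 LOAD ⇒ load; ctr=2 reg=2
step 2: T1 CAS ⇒ ok; ctr=3 reg=2
step 3: T1 LOAD ⇒ load; ctr=3 reg=3
step 4: T0 LOAD ⇒ load; ctr=3 reg=3
step 5: T0 CAS ⇒ ok; ctr=4 reg=3
step 6: T1 CAS ⇒ retry; ctr=4 reg=3
step 7: T3 LOAD ⇒ load; ctr=4 reg=4
step 8: T2 LOAD ⇒ load; ctr=4 reg=4
step 9: T3 CAS ⇒ ok; ctr=5 reg=4
step 10: T3 LOAD ⇒ load; ctr=5 reg=5
step 11: T3 CAS ⇒ ok; ctr=6 reg=5
step 12: T2 CAS ⇒ retry; ctr=6 reg=4
step 13: T3 LOAD ⇒ load; ctr=6 reg=6
step 14: T3 CAS ⇒ ok; ctr=7 reg=6
step 15: T2 LOAD ⇒ load; ctr=7 reg=7
step 16: T2 CAS ⇒ ok; ctr=8 reg=7
step 17: T0 LOAD ⇒ load; ctr=8 reg=8
step 18: T0 CAS ⇒ ok; ctr=9 reg=8

B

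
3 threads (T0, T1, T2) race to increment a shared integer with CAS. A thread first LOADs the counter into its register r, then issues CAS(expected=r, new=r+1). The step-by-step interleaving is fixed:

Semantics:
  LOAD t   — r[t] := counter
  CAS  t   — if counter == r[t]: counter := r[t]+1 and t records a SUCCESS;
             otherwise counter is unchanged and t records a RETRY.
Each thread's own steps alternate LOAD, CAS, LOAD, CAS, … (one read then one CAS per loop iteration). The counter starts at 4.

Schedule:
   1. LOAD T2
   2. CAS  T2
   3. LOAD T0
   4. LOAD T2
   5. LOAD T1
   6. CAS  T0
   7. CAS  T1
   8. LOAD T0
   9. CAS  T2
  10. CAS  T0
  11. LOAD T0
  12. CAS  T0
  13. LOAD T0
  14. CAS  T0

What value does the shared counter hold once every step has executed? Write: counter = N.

counter = 9

#1 T2 reads 4
#2 T2 CAS(4→5) writes; counter now 5
#3 T0 reads 5
#4 T2 reads 5
#5 T1 reads 5
#6 T0 CAS(5→6) writes; counter now 6
#7 T1 CAS(5→6) fails; counter now 6
#8 T0 reads 6
#9 T2 CAS(5→6) fails; counter now 6
#10 T0 CAS(6→7) writes; counter now 7
#11 T0 reads 7
#12 T0 CAS(7→8) writes; counter now 8
#13 T0 reads 8
#14 T0 CAS(8→9) writes; counter now 9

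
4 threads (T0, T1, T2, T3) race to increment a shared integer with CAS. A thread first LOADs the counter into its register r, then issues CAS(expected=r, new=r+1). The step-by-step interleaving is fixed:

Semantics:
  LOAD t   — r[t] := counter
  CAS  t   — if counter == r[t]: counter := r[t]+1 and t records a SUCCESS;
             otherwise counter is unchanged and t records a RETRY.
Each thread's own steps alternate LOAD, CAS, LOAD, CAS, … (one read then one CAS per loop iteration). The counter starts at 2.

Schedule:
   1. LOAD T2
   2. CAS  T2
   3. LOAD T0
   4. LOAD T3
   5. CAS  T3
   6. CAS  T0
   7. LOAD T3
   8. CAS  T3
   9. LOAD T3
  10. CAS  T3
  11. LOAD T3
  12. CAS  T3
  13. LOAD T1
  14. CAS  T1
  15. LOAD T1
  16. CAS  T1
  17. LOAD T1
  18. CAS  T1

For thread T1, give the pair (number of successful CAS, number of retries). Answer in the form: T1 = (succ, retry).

T1 = (3, 0)

step 1: T2 LOAD ⇒ load; ctr=2 reg=2
step 2: T2 CAS ⇒ ok; ctr=3 reg=2
step 3: T0 LOAD ⇒ load; ctr=3 reg=3
step 4: T3 LOAD ⇒ load; ctr=3 reg=3
step 5: T3 CAS ⇒ ok; ctr=4 reg=3
step 6: T0 CAS ⇒ retry; ctr=4 reg=3
step 7: T3 LOAD ⇒ load; ctr=4 reg=4
step 8: T3 CAS ⇒ ok; ctr=5 reg=4
step 9: T3 LOAD ⇒ load; ctr=5 reg=5
step 10: T3 CAS ⇒ ok; ctr=6 reg=5
step 11: T3 LOAD ⇒ load; ctr=6 reg=6
step 12: T3 CAS ⇒ ok; ctr=7 reg=6
step 13: T1 LOAD ⇒ load; ctr=7 reg=7
step 14: T1 CAS ⇒ ok; ctr=8 reg=7
step 15: T1 LOAD ⇒ load; ctr=8 reg=8
step 16: T1 CAS ⇒ ok; ctr=9 reg=8
step 17: T1 LOAD ⇒ load; ctr=9 reg=9
step 18: T1 CAS ⇒ ok; ctr=10 reg=9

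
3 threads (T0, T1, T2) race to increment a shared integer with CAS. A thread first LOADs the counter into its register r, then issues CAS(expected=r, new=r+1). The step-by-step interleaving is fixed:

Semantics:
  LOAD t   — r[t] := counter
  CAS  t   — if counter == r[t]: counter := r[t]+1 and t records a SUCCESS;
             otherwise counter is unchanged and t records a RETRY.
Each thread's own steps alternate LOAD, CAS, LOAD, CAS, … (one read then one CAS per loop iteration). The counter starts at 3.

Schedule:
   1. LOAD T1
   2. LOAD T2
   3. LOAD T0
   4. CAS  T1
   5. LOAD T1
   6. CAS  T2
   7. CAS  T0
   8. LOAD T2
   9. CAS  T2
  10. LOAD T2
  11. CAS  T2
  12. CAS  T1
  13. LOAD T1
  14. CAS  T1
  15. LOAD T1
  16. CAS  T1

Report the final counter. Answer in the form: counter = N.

counter = 8

#1 T1 reads 3
#2 T2 reads 3
#3 T0 reads 3
#4 T1 CAS(3→4) writes; counter now 4
#5 T1 reads 4
#6 T2 CAS(3→4) fails; counter now 4
#7 T0 CAS(3→4) fails; counter now 4
#8 T2 reads 4
#9 T2 CAS(4→5) writes; counter now 5
#10 T2 reads 5
#11 T2 CAS(5→6) writes; counter now 6
#12 T1 CAS(4→5) fails; counter now 6
#13 T1 reads 6
#14 T1 CAS(6→7) writes; counter now 7
#15 T1 reads 7
#16 T1 CAS(7→8) writes; counter now 8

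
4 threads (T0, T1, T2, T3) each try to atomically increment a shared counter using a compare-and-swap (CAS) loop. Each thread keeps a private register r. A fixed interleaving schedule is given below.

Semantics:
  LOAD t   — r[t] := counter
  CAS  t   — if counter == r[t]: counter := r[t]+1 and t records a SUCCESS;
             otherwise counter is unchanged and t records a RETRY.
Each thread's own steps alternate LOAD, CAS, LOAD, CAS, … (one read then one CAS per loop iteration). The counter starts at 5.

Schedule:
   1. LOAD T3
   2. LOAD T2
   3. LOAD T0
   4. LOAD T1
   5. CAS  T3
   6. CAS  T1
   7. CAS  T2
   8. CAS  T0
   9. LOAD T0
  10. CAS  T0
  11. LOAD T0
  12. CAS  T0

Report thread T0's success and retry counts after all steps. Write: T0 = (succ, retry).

   1) LOAD T3:  M=5  r_T3=5
   2) LOAD T2:  M=5  r_T2=5
   3) LOAD T0:  M=5  r_T0=5
   4) LOAD T1:  M=5  r_T1=5
   5) CAS  T3:  M=6  r_T3=5 ✓
   6) CAS  T1:  M=6  r_T1=5 ✗
   7) CAS  T2:  M=6  r_T2=5 ✗
   8) CAS  T0:  M=6  r_T0=5 ✗
   9) LOAD T0:  M=6  r_T0=6
  10) CAS  T0:  M=7  r_T0=6 ✓
  11) LOAD T0:  M=7  r_T0=7
  12) CAS  T0:  M=8  r_T0=7 ✓

T0 = (2, 1)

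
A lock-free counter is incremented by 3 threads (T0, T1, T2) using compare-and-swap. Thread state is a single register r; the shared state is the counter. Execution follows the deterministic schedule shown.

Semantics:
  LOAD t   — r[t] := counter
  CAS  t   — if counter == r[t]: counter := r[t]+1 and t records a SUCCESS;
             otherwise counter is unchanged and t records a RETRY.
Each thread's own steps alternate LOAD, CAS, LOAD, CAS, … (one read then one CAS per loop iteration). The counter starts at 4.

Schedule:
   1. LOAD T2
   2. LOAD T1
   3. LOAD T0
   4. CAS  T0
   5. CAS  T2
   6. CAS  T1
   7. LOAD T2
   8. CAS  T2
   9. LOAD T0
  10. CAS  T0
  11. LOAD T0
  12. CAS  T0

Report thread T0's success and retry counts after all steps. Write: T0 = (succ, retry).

T0 = (3, 0)

1. LOAD T2 → mem=4 r[T2]=4 [LOAD]
2. LOAD T1 → mem=4 r[T1]=4 [LOAD]
3. LOAD T0 → mem=4 r[T0]=4 [LOAD]
4. CAS T0 → mem=5 r[T0]=4 [OK]
5. CAS T2 → mem=5 r[T2]=4 [RETRY]
6. CAS T1 → mem=5 r[T1]=4 [RETRY]
7. LOAD T2 → mem=5 r[T2]=5 [LOAD]
8. CAS T2 → mem=6 r[T2]=5 [OK]
9. LOAD T0 → mem=6 r[T0]=6 [LOAD]
10. CAS T0 → mem=7 r[T0]=6 [OK]
11. LOAD T0 → mem=7 r[T0]=7 [LOAD]
12. CAS T0 → mem=8 r[T0]=7 [OK]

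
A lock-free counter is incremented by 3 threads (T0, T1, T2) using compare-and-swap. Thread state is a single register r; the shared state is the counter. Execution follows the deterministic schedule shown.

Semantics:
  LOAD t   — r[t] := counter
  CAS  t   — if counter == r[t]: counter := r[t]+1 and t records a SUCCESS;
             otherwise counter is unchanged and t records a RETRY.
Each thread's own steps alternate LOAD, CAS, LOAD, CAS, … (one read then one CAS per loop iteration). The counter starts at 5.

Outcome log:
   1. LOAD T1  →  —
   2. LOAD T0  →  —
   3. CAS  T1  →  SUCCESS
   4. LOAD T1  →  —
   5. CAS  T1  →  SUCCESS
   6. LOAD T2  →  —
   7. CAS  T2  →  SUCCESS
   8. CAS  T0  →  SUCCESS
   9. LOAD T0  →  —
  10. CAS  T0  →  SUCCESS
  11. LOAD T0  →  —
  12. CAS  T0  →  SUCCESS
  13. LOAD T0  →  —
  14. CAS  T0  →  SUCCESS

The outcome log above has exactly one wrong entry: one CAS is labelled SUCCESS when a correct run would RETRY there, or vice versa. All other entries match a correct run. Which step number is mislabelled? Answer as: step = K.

Reference trace:
[1] T1.load  rd  (counter 5, T1.r 5)
[2] T0.load  rd  (counter 5, T0.r 5)
[3] T1.cas  hit  (counter 6, T1.r 5)
[4] T1.load  rd  (counter 6, T1.r 6)
[5] T1.cas  hit  (counter 7, T1.r 6)
[6] T2.load  rd  (counter 7, T2.r 7)
[7] T2.cas  hit  (counter 8, T2.r 7)
[8] T0.cas  miss  (counter 8, T0.r 5)
[9] T0.load  rd  (counter 8, T0.r 8)
[10] T0.cas  hit  (counter 9, T0.r 8)
[11] T0.load  rd  (counter 9, T0.r 9)
[12] T0.cas  hit  (counter 10, T0.r 9)
[13] T0.load  rd  (counter 10, T0.r 10)
[14] T0.cas  hit  (counter 11, T0.r 10)
Mismatch at 8.

step = 8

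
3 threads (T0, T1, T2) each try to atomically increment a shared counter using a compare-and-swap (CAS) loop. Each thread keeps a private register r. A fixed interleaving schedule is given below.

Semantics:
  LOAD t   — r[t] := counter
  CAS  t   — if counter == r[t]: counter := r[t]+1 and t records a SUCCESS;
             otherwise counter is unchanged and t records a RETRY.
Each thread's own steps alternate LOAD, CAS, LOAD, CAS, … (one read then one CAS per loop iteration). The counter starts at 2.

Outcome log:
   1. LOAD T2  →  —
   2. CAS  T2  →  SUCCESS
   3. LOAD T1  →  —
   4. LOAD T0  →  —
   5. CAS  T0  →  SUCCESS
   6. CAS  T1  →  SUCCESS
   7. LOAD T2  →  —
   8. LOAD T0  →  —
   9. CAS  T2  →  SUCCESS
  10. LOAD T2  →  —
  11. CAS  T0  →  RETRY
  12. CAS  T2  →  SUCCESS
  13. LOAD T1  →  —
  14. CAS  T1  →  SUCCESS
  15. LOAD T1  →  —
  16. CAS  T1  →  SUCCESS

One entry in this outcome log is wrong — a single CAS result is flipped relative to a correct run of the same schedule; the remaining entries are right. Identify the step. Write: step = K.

step = 6

Correct run:
T2 LOAD — after: cnt=2, r=2 — load
T2 CAS — after: cnt=3, r=2 — ok
T1 LOAD — after: cnt=3, r=3 — load
T0 LOAD — after: cnt=3, r=3 — load
T0 CAS — after: cnt=4, r=3 — ok
T1 CAS — after: cnt=4, r=3 — retry
T2 LOAD — after: cnt=4, r=4 — load
T0 LOAD — after: cnt=4, r=4 — load
T2 CAS — after: cnt=5, r=4 — ok
T2 LOAD — after: cnt=5, r=5 — load
T0 CAS — after: cnt=5, r=4 — retry
T2 CAS — after: cnt=6, r=5 — ok
T1 LOAD — after: cnt=6, r=6 — load
T1 CAS — after: cnt=7, r=6 — ok
T1 LOAD — after: cnt=7, r=7 — load
T1 CAS — after: cnt=8, r=7 — ok
Flip is step 6.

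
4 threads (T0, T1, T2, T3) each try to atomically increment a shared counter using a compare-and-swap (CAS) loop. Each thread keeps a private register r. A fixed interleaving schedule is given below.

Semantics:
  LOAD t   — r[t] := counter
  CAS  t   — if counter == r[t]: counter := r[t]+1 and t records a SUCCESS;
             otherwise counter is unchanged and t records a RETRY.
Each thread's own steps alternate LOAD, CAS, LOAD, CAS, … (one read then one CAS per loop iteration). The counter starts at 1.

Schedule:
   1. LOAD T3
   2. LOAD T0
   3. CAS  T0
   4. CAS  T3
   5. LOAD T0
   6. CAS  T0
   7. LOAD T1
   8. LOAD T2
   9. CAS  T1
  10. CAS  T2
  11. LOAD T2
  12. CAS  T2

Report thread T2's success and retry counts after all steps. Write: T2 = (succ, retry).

T2 = (1, 1)

step 1: T3 LOAD ⇒ load; ctr=1 reg=1
step 2: T0 LOAD ⇒ load; ctr=1 reg=1
step 3: T0 CAS ⇒ ok; ctr=2 reg=1
step 4: T3 CAS ⇒ retry; ctr=2 reg=1
step 5: T0 LOAD ⇒ load; ctr=2 reg=2
step 6: T0 CAS ⇒ ok; ctr=3 reg=2
step 7: T1 LOAD ⇒ load; ctr=3 reg=3
step 8: T2 LOAD ⇒ load; ctr=3 reg=3
step 9: T1 CAS ⇒ ok; ctr=4 reg=3
step 10: T2 CAS ⇒ retry; ctr=4 reg=3
step 11: T2 LOAD ⇒ load; ctr=4 reg=4
step 12: T2 CAS ⇒ ok; ctr=5 reg=4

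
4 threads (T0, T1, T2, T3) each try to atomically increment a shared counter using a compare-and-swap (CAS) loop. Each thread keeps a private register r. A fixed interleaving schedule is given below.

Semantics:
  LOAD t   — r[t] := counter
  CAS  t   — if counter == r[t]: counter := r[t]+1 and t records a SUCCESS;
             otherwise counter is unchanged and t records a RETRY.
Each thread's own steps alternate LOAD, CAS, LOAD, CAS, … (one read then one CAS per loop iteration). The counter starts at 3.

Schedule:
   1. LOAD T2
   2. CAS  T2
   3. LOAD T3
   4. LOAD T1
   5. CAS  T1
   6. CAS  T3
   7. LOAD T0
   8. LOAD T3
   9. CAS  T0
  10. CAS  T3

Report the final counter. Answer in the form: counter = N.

counter = 6

   1) LOAD T2:  M=3  r_T2=3
   2) CAS  T2:  M=4  r_T2=3 ✓
   3) LOAD T3:  M=4  r_T3=4
   4) LOAD T1:  M=4  r_T1=4
   5) CAS  T1:  M=5  r_T1=4 ✓
   6) CAS  T3:  M=5  r_T3=4 ✗
   7) LOAD T0:  M=5  r_T0=5
   8) LOAD T3:  M=5  r_T3=5
   9) CAS  T0:  M=6  r_T0=5 ✓
  10) CAS  T3:  M=6  r_T3=5 ✗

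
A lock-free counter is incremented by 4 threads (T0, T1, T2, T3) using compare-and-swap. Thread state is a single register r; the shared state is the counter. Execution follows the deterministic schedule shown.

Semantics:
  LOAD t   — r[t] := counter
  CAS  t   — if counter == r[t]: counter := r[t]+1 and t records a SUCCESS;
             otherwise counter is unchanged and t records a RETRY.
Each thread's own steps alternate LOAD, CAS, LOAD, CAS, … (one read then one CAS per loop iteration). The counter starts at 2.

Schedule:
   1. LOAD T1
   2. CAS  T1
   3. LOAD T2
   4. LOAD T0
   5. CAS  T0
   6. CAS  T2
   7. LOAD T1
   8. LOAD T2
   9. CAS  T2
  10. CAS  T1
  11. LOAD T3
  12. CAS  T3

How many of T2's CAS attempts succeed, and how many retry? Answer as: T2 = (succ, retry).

1. LOAD T1 → mem=2 r[T1]=2 [LOAD]
2. CAS T1 → mem=3 r[T1]=2 [OK]
3. LOAD T2 → mem=3 r[T2]=3 [LOAD]
4. LOAD T0 → mem=3 r[T0]=3 [LOAD]
5. CAS T0 → mem=4 r[T0]=3 [OK]
6. CAS T2 → mem=4 r[T2]=3 [RETRY]
7. LOAD T1 → mem=4 r[T1]=4 [LOAD]
8. LOAD T2 → mem=4 r[T2]=4 [LOAD]
9. CAS T2 → mem=5 r[T2]=4 [OK]
10. CAS T1 → mem=5 r[T1]=4 [RETRY]
11. LOAD T3 → mem=5 r[T3]=5 [LOAD]
12. CAS T3 → mem=6 r[T3]=5 [OK]

T2 = (1, 1)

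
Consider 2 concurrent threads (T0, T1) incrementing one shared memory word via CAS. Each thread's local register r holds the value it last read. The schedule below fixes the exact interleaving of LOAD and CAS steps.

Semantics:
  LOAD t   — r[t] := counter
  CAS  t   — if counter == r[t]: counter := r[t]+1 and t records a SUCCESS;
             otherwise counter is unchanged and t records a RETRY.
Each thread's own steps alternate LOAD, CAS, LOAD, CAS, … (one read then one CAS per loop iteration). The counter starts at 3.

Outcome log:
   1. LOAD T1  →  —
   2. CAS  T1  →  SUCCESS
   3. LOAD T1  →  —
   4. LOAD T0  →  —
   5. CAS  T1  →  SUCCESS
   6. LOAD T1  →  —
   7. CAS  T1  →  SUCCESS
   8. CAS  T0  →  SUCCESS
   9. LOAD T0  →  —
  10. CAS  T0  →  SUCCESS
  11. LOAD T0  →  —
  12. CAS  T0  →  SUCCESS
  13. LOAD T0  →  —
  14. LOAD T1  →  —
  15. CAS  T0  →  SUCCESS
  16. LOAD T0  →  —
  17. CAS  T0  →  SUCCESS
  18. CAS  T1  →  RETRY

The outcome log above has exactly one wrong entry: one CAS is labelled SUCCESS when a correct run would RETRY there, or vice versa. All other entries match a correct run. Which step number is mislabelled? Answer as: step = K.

step = 8

Correct run:
[1] T1.load  rd  (counter 3, T1.r 3)
[2] T1.cas  hit  (counter 4, T1.r 3)
[3] T1.load  rd  (counter 4, T1.r 4)
[4] T0.load  rd  (counter 4, T0.r 4)
[5] T1.cas  hit  (counter 5, T1.r 4)
[6] T1.load  rd  (counter 5, T1.r 5)
[7] T1.cas  hit  (counter 6, T1.r 5)
[8] T0.cas  miss  (counter 6, T0.r 4)
[9] T0.load  rd  (counter 6, T0.r 6)
[10] T0.cas  hit  (counter 7, T0.r 6)
[11] T0.load  rd  (counter 7, T0.r 7)
[12] T0.cas  hit  (counter 8, T0.r 7)
[13] T0.load  rd  (counter 8, T0.r 8)
[14] T1.load  rd  (counter 8, T1.r 8)
[15] T0.cas  hit  (counter 9, T0.r 8)
[16] T0.load  rd  (counter 9, T0.r 9)
[17] T0.cas  hit  (counter 10, T0.r 9)
[18] T1.cas  miss  (counter 10, T1.r 8)
Mismatch at 8.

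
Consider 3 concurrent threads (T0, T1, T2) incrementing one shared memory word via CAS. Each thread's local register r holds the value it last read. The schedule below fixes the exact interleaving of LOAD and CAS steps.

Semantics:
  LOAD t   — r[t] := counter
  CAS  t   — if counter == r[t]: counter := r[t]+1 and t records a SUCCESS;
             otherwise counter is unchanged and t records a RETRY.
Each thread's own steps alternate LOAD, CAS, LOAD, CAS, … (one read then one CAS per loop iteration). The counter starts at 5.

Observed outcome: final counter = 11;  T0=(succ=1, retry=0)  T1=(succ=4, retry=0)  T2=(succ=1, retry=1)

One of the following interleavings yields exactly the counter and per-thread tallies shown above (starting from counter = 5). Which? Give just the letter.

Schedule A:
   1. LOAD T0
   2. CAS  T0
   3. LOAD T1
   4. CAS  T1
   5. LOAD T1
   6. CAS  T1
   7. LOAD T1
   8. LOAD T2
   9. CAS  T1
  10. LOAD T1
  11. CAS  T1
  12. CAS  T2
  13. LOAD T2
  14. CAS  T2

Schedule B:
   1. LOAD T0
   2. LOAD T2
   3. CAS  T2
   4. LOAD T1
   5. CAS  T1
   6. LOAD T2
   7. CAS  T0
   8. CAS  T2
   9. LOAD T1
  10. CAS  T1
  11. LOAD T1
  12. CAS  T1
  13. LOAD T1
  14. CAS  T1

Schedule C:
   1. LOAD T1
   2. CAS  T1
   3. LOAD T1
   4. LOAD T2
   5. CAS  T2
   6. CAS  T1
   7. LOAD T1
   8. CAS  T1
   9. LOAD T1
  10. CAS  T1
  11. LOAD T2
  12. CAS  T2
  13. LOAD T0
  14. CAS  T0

Run A:
#1 T0 reads 5
#2 T0 CAS(5→6) writes; counter now 6
#3 T1 reads 6
#4 T1 CAS(6→7) writes; counter now 7
#5 T1 reads 7
#6 T1 CAS(7→8) writes; counter now 8
#7 T1 reads 8
#8 T2 reads 8
#9 T1 CAS(8→9) writes; counter now 9
#10 T1 reads 9
#11 T1 CAS(9→10) writes; counter now 10
#12 T2 CAS(8→9) fails; counter now 10
#13 T2 reads 10
#14 T2 CAS(10→11) writes; counter now 11

A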